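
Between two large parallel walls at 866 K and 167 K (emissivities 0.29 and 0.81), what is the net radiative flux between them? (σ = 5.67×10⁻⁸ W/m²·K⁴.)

For two large parallel gray plates, q = σ(T₁⁴ − T₂⁴) / (1/ε₁ + 1/ε₂ − 1).
1/ε₁ + 1/ε₂ − 1 = 1/0.29 + 1/0.81 − 1 = 3.683.
T₁⁴ − T₂⁴ = 5.62×10^11 − 7.78×10^8 = 5.62×10^11 K⁴.
q = 5.67×10⁻⁸ × 5.62×10^11 / 3.683 = 8650 W/m².

q ≈ 8650 W/m²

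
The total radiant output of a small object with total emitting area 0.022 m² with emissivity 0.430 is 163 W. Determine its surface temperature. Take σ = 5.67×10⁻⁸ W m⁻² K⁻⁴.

From P = εσAT⁴, T = (P / εσA)^(1/4) = (163 / (0.430 × 5.67×10⁻⁸ × 0.0220))^(1/4).
T = (3.04×10^11)^(1/4) = 742 K.

T ≈ 742 K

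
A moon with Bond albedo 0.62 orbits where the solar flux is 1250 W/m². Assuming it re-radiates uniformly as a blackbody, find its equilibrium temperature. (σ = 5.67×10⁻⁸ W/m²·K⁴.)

Power absorbed = (1−a)S·πR²; power emitted = 4πR²σT⁴. Equating and cancelling πR²:
T = ((1−a)S / 4σ)^(1/4) = (475 / (4 × 5.67×10⁻⁸))^(1/4) = (2.09×10^9)^(1/4).
T = 214 K.

T ≈ 214 K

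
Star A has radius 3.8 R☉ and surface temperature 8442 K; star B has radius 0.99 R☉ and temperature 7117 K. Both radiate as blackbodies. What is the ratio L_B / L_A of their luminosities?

L_B/L_A ≈ 0.0343

L = 4πR²σT⁴ ∝ R²T⁴, so L_B/L_A = (0.99/3.8)² × (7117/8442)⁴ = 0.0679 × 0.505 = 0.0343.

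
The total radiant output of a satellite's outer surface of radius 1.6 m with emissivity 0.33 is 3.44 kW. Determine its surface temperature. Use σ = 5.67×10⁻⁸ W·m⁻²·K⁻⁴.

T ≈ 275 K

A = 4πr² = 4π × (1.6)² = 32.2 m².
From P = εσAT⁴, T = (P / εσA)^(1/4) = (3440 / (0.33 × 5.67×10⁻⁸ × 32.2))^(1/4).
T = (5.71×10^9)^(1/4) = 275 K.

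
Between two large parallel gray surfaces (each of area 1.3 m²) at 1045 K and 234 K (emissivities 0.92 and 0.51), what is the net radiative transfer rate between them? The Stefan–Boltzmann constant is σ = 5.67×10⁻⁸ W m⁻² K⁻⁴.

Q ≈ 42800 W

For two large parallel gray plates, q = σ(T₁⁴ − T₂⁴) / (1/ε₁ + 1/ε₂ − 1).
1/ε₁ + 1/ε₂ − 1 = 1/0.92 + 1/0.51 − 1 = 2.048.
T₁⁴ − T₂⁴ = 1.19×10^12 − 3.00×10^9 = 1.19×10^12 K⁴.
q = 5.67×10⁻⁸ × 1.19×10^12 / 2.048 = 32900 W/m².
Q = q·A = 32900 × 1.3 = 42800 W.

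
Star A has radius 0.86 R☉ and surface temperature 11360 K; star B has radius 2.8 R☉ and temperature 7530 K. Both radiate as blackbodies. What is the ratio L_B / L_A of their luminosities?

L = 4πR²σT⁴ ∝ R²T⁴, so L_B/L_A = (2.8/0.86)² × (7530/11360)⁴ = 10.6 × 0.193 = 2.05.

L_B/L_A ≈ 2.05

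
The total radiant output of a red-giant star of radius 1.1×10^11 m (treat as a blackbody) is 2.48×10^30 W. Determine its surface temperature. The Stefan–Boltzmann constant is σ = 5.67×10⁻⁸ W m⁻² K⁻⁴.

T ≈ 4120 K

A = 4πr² = 4π × (1.1×10^11)² = 1.52×10^23 m².
From P = σAT⁴, T = (P / σA)^(1/4) = (2.48×10^30 / (5.67×10⁻⁸ × 1.52×10^23))^(1/4).
T = (2.88×10^14)^(1/4) = 4120 K.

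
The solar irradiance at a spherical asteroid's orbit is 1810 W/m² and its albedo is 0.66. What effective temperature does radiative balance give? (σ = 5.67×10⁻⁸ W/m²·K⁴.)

Power absorbed = (1−a)S·πR²; power emitted = 4πR²σT⁴. Equating and cancelling πR²:
T = ((1−a)S / 4σ)^(1/4) = (615 / (4 × 5.67×10⁻⁸))^(1/4) = (2.71×10^9)^(1/4).
T = 228 K.

T ≈ 228 K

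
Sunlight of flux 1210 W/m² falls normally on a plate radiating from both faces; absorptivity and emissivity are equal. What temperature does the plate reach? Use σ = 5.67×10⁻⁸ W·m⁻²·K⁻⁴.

Absorbed flux αS = emitted flux 2εσT⁴ per unit area; with α = ε this gives T = (S/2σ)^(1/4).
T = (1210 / (2 × 5.67×10⁻⁸))^(1/4) = (1.07×10^10)^(1/4).
T = 321 K.

T ≈ 321 K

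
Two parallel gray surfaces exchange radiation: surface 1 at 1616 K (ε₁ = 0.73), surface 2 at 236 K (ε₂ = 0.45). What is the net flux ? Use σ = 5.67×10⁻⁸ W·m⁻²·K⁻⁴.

q ≈ 1.49×10^5 W/m²

For two large parallel gray plates, q = σ(T₁⁴ − T₂⁴) / (1/ε₁ + 1/ε₂ − 1).
1/ε₁ + 1/ε₂ − 1 = 1/0.73 + 1/0.45 − 1 = 2.592.
T₁⁴ − T₂⁴ = 6.82×10^12 − 3.10×10^9 = 6.82×10^12 K⁴.
q = 5.67×10⁻⁸ × 6.82×10^12 / 2.592 = 1.49×10^5 W/m².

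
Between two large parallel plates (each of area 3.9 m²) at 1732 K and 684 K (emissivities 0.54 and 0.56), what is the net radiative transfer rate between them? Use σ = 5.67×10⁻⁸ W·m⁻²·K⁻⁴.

Q ≈ 7.36×10^5 W

For two large parallel gray plates, q = σ(T₁⁴ − T₂⁴) / (1/ε₁ + 1/ε₂ − 1).
1/ε₁ + 1/ε₂ − 1 = 1/0.54 + 1/0.56 − 1 = 2.638.
T₁⁴ − T₂⁴ = 9.00×10^12 − 2.19×10^11 = 8.78×10^12 K⁴.
q = 5.67×10⁻⁸ × 8.78×10^12 / 2.638 = 1.89×10^5 W/m².
Q = q·A = 1.89×10^5 × 3.9 = 7.36×10^5 W.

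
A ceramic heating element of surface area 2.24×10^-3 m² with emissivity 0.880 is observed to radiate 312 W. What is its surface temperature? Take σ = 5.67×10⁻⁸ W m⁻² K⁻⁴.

From P = εσAT⁴, T = (P / εσA)^(1/4) = (312 / (0.880 × 5.67×10⁻⁸ × 2.24×10^-3))^(1/4).
T = (2.79×10^12)^(1/4) = 1290 K.

T ≈ 1290 K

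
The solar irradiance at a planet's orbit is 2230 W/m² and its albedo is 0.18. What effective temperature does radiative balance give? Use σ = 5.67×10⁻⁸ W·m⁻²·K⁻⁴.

T ≈ 300 K

Power absorbed = (1−a)S·πR²; power emitted = 4πR²σT⁴. Equating and cancelling πR²:
T = ((1−a)S / 4σ)^(1/4) = (1830 / (4 × 5.67×10⁻⁸))^(1/4) = (8.06×10^9)^(1/4).
T = 300 K.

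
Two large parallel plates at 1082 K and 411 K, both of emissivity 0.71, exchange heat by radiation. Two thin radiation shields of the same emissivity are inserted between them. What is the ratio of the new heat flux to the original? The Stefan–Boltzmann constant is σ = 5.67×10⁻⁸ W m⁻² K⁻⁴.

ratio ≈ 0.333

With N identical shields there are N+1 = 3 gaps in series, each with the same radiative resistance, so the flux falls to 1/(N+1) of its unshielded value.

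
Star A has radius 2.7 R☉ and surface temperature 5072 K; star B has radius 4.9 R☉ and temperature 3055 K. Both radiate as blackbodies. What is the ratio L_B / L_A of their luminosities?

L = 4πR²σT⁴ ∝ R²T⁴, so L_B/L_A = (4.9/2.7)² × (3055/5072)⁴ = 3.29 × 0.132 = 0.434.

L_B/L_A ≈ 0.434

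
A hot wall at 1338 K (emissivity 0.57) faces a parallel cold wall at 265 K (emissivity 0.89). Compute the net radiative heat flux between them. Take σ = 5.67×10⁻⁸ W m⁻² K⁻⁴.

q ≈ 96600 W/m²

For two large parallel gray plates, q = σ(T₁⁴ − T₂⁴) / (1/ε₁ + 1/ε₂ − 1).
1/ε₁ + 1/ε₂ − 1 = 1/0.57 + 1/0.89 − 1 = 1.878.
T₁⁴ − T₂⁴ = 3.20×10^12 − 4.93×10^9 = 3.20×10^12 K⁴.
q = 5.67×10⁻⁸ × 3.20×10^12 / 1.878 = 96600 W/m².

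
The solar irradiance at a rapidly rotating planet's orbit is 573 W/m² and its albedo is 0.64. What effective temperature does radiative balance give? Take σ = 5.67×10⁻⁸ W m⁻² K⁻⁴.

Power absorbed = (1−a)S·πR²; power emitted = 4πR²σT⁴. Equating and cancelling πR²:
T = ((1−a)S / 4σ)^(1/4) = (206 / (4 × 5.67×10⁻⁸))^(1/4) = (9.10×10^8)^(1/4).
T = 174 K.

T ≈ 174 K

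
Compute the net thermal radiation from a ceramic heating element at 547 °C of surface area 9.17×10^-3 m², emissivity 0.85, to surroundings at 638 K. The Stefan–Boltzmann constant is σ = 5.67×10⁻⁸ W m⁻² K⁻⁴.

Q ≈ 127 W

Convert: 547 °C = 820 K.
Q = εσA(T⁴ − T_s⁴). T⁴ − T_s⁴ = (820)⁴ − (638)⁴ = 4.52×10^11 − 1.66×10^11 = 2.86×10^11 K⁴.
Q = 0.85 × 5.67×10⁻⁸ × 9.17×10^-3 × 2.86×10^11 = 127 W.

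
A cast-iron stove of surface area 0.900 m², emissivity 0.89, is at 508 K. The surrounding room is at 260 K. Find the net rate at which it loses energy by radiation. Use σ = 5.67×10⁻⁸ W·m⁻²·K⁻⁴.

Q ≈ 2820 W

Q = εσA(T⁴ − T_s⁴). T⁴ − T_s⁴ = (508)⁴ − (260)⁴ = 6.66×10^10 − 4.57×10^9 = 6.20×10^10 K⁴.
Q = 0.89 × 5.67×10⁻⁸ × 0.900 × 6.20×10^10 = 2820 W.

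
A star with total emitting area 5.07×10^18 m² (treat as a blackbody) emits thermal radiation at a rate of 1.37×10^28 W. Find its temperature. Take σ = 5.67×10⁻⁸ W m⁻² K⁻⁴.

T ≈ 14800 K

From P = σAT⁴, T = (P / σA)^(1/4) = (1.37×10^28 / (5.67×10⁻⁸ × 5.07×10^18))^(1/4).
T = (4.77×10^16)^(1/4) = 14800 K.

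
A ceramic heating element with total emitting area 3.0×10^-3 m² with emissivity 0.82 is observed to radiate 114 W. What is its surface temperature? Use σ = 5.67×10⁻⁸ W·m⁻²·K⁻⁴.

T ≈ 951 K

From P = εσAT⁴, T = (P / εσA)^(1/4) = (114 / (0.82 × 5.67×10⁻⁸ × 3.00×10^-3))^(1/4).
T = (8.17×10^11)^(1/4) = 951 K.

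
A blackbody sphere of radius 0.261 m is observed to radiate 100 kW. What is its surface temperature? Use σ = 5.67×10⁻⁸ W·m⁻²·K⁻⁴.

T ≈ 1200 K

A = 4πr² = 4π × (0.261)² = 0.856 m².
From P = σAT⁴, T = (P / σA)^(1/4) = (1.00×10^5 / (5.67×10⁻⁸ × 0.856))^(1/4).
T = (2.06×10^12)^(1/4) = 1200 K.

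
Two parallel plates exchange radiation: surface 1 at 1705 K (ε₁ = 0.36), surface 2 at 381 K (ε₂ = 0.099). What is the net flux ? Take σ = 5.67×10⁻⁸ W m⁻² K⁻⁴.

q ≈ 40200 W/m²

For two large parallel gray plates, q = σ(T₁⁴ − T₂⁴) / (1/ε₁ + 1/ε₂ − 1).
1/ε₁ + 1/ε₂ − 1 = 1/0.36 + 1/0.099 − 1 = 11.88.
T₁⁴ − T₂⁴ = 8.45×10^12 − 2.11×10^10 = 8.43×10^12 K⁴.
q = 5.67×10⁻⁸ × 8.43×10^12 / 11.88 = 40200 W/m².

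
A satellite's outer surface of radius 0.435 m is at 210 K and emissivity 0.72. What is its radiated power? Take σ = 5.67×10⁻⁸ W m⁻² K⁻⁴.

P ≈ 189 W

A = 4πr² = 4π × (0.435)² = 2.38 m².
P = εσAT⁴ = 0.72 × 5.67×10⁻⁸ × 2.38 × (210)⁴ = 0.72 × 5.67×10⁻⁸ × 2.38 × 1.94×10^9.
P = 189 W.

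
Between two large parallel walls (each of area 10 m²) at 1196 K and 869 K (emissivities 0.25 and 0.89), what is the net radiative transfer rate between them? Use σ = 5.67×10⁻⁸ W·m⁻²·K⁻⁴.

For two large parallel gray plates, q = σ(T₁⁴ − T₂⁴) / (1/ε₁ + 1/ε₂ − 1).
1/ε₁ + 1/ε₂ − 1 = 1/0.25 + 1/0.89 − 1 = 4.124.
T₁⁴ − T₂⁴ = 2.05×10^12 − 5.70×10^11 = 1.48×10^12 K⁴.
q = 5.67×10⁻⁸ × 1.48×10^12 / 4.124 = 20300 W/m².
Q = q·A = 20300 × 10 = 2.03×10^5 W.

Q ≈ 2.03×10^5 W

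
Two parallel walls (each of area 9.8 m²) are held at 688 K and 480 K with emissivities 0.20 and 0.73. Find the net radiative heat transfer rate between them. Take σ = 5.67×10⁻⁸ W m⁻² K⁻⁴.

For two large parallel gray plates, q = σ(T₁⁴ − T₂⁴) / (1/ε₁ + 1/ε₂ − 1).
1/ε₁ + 1/ε₂ − 1 = 1/0.20 + 1/0.73 − 1 = 5.370.
T₁⁴ − T₂⁴ = 2.24×10^11 − 5.31×10^10 = 1.71×10^11 K⁴.
q = 5.67×10⁻⁸ × 1.71×10^11 / 5.370 = 1810 W/m².
Q = q·A = 1810 × 9.8 = 17700 W.

Q ≈ 17700 W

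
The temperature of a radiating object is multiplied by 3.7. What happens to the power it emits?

P ∝ T⁴, so the power scales as (3.7)⁴ = 187.

factor ≈ 187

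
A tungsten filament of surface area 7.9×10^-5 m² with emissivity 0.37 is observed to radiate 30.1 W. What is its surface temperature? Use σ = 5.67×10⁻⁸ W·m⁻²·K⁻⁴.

From P = εσAT⁴, T = (P / εσA)^(1/4) = (30.1 / (0.37 × 5.67×10⁻⁸ × 7.90×10^-5))^(1/4).
T = (1.82×10^13)^(1/4) = 2060 K.

T ≈ 2060 K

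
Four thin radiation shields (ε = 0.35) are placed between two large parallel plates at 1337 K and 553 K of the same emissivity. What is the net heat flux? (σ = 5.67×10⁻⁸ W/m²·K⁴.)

q ≈ 7460 W/m²

Each of the 5 gaps contributes resistance (2/ε − 1) = 2/0.35 − 1 = 4.714; total = 23.57.
q = σ(T₁⁴ − T₂⁴) / 23.57 = 5.67×10⁻⁸ × 3.10×10^12 / 23.57 = 7460 W/m².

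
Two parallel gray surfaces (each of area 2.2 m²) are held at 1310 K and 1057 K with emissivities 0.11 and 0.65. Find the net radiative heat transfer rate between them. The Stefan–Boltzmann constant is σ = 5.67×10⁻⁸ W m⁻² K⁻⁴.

Q ≈ 22000 W

For two large parallel gray plates, q = σ(T₁⁴ − T₂⁴) / (1/ε₁ + 1/ε₂ − 1).
1/ε₁ + 1/ε₂ − 1 = 1/0.11 + 1/0.65 − 1 = 9.629.
T₁⁴ − T₂⁴ = 2.94×10^12 − 1.25×10^12 = 1.70×10^12 K⁴.
q = 5.67×10⁻⁸ × 1.70×10^12 / 9.629 = 9990 W/m².
Q = q·A = 9990 × 2.2 = 22000 W.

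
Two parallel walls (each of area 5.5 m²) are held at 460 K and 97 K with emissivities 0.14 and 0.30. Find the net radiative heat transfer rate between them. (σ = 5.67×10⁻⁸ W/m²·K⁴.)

Q ≈ 1470 W

For two large parallel gray plates, q = σ(T₁⁴ − T₂⁴) / (1/ε₁ + 1/ε₂ − 1).
1/ε₁ + 1/ε₂ − 1 = 1/0.14 + 1/0.30 − 1 = 9.476.
T₁⁴ − T₂⁴ = 4.48×10^10 − 8.85×10^7 = 4.47×10^10 K⁴.
q = 5.67×10⁻⁸ × 4.47×10^10 / 9.476 = 267 W/m².
Q = q·A = 267 × 5.5 = 1470 W.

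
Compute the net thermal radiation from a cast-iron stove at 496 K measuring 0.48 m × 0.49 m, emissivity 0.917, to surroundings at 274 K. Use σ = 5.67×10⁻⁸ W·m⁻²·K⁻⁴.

Q ≈ 671 W

A = 0.48 × 0.49 = 0.235 m².
Q = εσA(T⁴ − T_s⁴). T⁴ − T_s⁴ = (496)⁴ − (274)⁴ = 6.05×10^10 − 5.64×10^9 = 5.49×10^10 K⁴.
Q = 0.917 × 5.67×10⁻⁸ × 0.235 × 5.49×10^10 = 671 W.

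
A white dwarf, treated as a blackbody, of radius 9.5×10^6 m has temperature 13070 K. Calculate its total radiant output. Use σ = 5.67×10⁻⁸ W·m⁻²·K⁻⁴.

A = 4πr² = 4π × (9.5×10^6)² = 1.13×10^15 m².
P = σAT⁴ = 5.67×10⁻⁸ × 1.13×10^15 × (13070)⁴ = 5.67×10⁻⁸ × 1.13×10^15 × 2.92×10^16.
P = 1.88×10^24 W.

P ≈ 1.88×10^24 W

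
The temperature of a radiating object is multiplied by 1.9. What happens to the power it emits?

P ∝ T⁴, so the power scales as (1.9)⁴ = 13.0.

factor ≈ 13.0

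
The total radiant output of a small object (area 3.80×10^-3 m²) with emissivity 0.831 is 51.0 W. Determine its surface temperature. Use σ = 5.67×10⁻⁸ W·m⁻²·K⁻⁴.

From P = εσAT⁴, T = (P / εσA)^(1/4) = (51.0 / (0.831 × 5.67×10⁻⁸ × 3.80×10^-3))^(1/4).
T = (2.85×10^11)^(1/4) = 731 K.

T ≈ 731 K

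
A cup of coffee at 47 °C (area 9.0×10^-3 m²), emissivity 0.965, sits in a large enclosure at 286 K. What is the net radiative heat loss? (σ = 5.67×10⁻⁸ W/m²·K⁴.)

Convert: 47 °C = 320 K.
Q = εσA(T⁴ − T_s⁴). T⁴ − T_s⁴ = (320)⁴ − (286)⁴ = 1.05×10^10 − 6.69×10^9 = 3.80×10^9 K⁴.
Q = 0.965 × 5.67×10⁻⁸ × 9.00×10^-3 × 3.80×10^9 = 1.87 W.

Q ≈ 1.87 W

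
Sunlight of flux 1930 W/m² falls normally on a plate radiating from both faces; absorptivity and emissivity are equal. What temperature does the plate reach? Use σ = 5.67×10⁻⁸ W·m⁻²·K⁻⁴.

Absorbed flux αS = emitted flux 2εσT⁴ per unit area; with α = ε this gives T = (S/2σ)^(1/4).
T = (1930 / (2 × 5.67×10⁻⁸))^(1/4) = (1.70×10^10)^(1/4).
T = 361 K.

T ≈ 361 K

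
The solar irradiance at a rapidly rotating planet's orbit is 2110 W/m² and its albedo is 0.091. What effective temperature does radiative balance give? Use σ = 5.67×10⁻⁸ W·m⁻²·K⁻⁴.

Power absorbed = (1−a)S·πR²; power emitted = 4πR²σT⁴. Equating and cancelling πR²:
T = ((1−a)S / 4σ)^(1/4) = (1920 / (4 × 5.67×10⁻⁸))^(1/4) = (8.46×10^9)^(1/4).
T = 303 K.

T ≈ 303 K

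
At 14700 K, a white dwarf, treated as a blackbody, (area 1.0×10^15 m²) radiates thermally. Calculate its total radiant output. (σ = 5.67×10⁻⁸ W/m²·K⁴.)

P ≈ 2.65×10^24 W

P = σAT⁴ = 5.67×10⁻⁸ × 1.00×10^15 × (14700)⁴ = 5.67×10⁻⁸ × 1.00×10^15 × 4.67×10^16.
P = 2.65×10^24 W.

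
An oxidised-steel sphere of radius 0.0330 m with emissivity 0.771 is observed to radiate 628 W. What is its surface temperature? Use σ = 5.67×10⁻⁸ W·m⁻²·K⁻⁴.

A = 4πr² = 4π × (0.0330)² = 0.0137 m².
From P = εσAT⁴, T = (P / εσA)^(1/4) = (628 / (0.771 × 5.67×10⁻⁸ × 0.0137))^(1/4).
T = (1.05×10^12)^(1/4) = 1010 K.

T ≈ 1010 K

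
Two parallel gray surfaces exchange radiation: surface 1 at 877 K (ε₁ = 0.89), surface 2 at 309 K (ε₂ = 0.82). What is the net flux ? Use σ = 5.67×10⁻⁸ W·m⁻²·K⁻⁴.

q ≈ 24600 W/m²

For two large parallel gray plates, q = σ(T₁⁴ − T₂⁴) / (1/ε₁ + 1/ε₂ − 1).
1/ε₁ + 1/ε₂ − 1 = 1/0.89 + 1/0.82 − 1 = 1.343.
T₁⁴ − T₂⁴ = 5.92×10^11 − 9.12×10^9 = 5.82×10^11 K⁴.
q = 5.67×10⁻⁸ × 5.82×10^11 / 1.343 = 24600 W/m².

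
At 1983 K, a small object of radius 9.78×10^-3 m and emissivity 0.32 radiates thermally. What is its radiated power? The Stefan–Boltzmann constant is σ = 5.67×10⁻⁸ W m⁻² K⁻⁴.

A = 4πr² = 4π × (9.78×10^-3)² = 1.20×10^-3 m².
Stefan–Boltzmann: P = εσAT⁴ = 0.32 × 5.67×10⁻⁸ × 1.20×10^-3 × (1983)⁴ = 0.32 × 5.67×10⁻⁸ × 1.20×10^-3 × 1.55×10^13.
P = 337 W.

P ≈ 337 W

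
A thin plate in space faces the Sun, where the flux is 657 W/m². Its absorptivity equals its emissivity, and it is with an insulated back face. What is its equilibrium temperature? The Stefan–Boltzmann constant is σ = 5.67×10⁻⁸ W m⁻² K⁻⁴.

T ≈ 328 K

Absorbed flux αS = emitted flux εσT⁴ (one radiating face); with α = ε, T = (S/σ)^(1/4).
T = (657 / 5.67×10⁻⁸)^(1/4) = (1.16×10^10)^(1/4).
T = 328 K.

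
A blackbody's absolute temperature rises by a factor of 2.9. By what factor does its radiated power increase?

P ∝ T⁴, so the power scales as (2.9)⁴ = 70.7.

factor ≈ 70.7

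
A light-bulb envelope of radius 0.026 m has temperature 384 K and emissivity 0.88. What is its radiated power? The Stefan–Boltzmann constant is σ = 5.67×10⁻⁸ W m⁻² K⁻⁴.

A = 4πr² = 4π × (0.026)² = 8.49×10^-3 m².
Stefan–Boltzmann: P = εσAT⁴ = 0.88 × 5.67×10⁻⁸ × 8.49×10^-3 × (384)⁴ = 0.88 × 5.67×10⁻⁸ × 8.49×10^-3 × 2.17×10^10.
P = 9.22 W.

P ≈ 9.22 W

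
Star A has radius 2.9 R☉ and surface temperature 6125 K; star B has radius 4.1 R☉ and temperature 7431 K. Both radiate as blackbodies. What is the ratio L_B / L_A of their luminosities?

L = 4πR²σT⁴ ∝ R²T⁴, so L_B/L_A = (4.1/2.9)² × (7431/6125)⁴ = 2.00 × 2.17 = 4.33.

L_B/L_A ≈ 4.33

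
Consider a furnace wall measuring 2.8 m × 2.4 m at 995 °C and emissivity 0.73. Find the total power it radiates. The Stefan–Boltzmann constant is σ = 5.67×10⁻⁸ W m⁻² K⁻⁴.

A = 2.8 × 2.4 = 6.72 m².
995 °C = 1268 K.
Stefan–Boltzmann: P = εσAT⁴ = 0.73 × 5.67×10⁻⁸ × 6.72 × (1268)⁴ = 0.73 × 5.67×10⁻⁸ × 6.72 × 2.59×10^12.
P = 7.19×10^5 W.

P ≈ 7.19×10^5 W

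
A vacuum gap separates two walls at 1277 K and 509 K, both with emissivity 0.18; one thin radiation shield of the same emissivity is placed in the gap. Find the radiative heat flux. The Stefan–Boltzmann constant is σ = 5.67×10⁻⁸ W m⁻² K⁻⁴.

q ≈ 7270 W/m²

Each of the 2 gaps contributes resistance (2/ε − 1) = 2/0.18 − 1 = 10.11; total = 20.22.
q = σ(T₁⁴ − T₂⁴) / 20.22 = 5.67×10⁻⁸ × 2.59×10^12 / 20.22 = 7270 W/m².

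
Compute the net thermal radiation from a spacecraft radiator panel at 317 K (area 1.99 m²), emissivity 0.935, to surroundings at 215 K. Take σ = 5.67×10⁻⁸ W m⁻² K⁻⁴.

Q ≈ 840 W

Q = εσA(T⁴ − T_s⁴). T⁴ − T_s⁴ = (317)⁴ − (215)⁴ = 1.01×10^10 − 2.14×10^9 = 7.96×10^9 K⁴.
Q = 0.935 × 5.67×10⁻⁸ × 1.99 × 7.96×10^9 = 840 W.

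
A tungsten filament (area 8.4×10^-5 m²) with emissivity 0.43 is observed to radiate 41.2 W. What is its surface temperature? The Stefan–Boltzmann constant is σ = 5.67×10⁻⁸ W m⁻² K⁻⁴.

T ≈ 2120 K

From P = εσAT⁴, T = (P / εσA)^(1/4) = (41.2 / (0.43 × 5.67×10⁻⁸ × 8.40×10^-5))^(1/4).
T = (2.01×10^13)^(1/4) = 2120 K.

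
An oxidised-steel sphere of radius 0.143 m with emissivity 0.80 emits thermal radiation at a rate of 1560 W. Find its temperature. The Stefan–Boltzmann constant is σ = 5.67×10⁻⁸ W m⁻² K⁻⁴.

T ≈ 605 K

A = 4πr² = 4π × (0.143)² = 0.257 m².
From P = εσAT⁴, T = (P / εσA)^(1/4) = (1560 / (0.80 × 5.67×10⁻⁸ × 0.257))^(1/4).
T = (1.34×10^11)^(1/4) = 605 K.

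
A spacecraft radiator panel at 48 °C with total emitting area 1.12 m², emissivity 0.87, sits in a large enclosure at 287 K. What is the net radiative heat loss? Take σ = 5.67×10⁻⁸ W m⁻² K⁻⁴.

Q ≈ 212 W

Convert: 48 °C = 321 K.
Q = εσA(T⁴ − T_s⁴). T⁴ − T_s⁴ = (321)⁴ − (287)⁴ = 1.06×10^10 − 6.78×10^9 = 3.83×10^9 K⁴.
Q = 0.87 × 5.67×10⁻⁸ × 1.12 × 3.83×10^9 = 212 W.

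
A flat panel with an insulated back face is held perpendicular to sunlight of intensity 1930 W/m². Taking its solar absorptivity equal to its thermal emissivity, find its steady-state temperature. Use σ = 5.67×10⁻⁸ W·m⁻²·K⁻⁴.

T ≈ 430 K

Absorbed flux αS = emitted flux εσT⁴ (one radiating face); with α = ε, T = (S/σ)^(1/4).
T = (1930 / 5.67×10⁻⁸)^(1/4) = (3.40×10^10)^(1/4).
T = 430 K.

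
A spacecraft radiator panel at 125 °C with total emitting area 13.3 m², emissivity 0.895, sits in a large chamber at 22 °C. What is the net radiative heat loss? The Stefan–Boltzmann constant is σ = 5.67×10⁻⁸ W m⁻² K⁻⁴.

Convert: 125 °C = 398 K; 22 °C = 295 K.
Q = εσA(T⁴ − T_s⁴). T⁴ − T_s⁴ = (398)⁴ − (295)⁴ = 2.51×10^10 − 7.57×10^9 = 1.75×10^10 K⁴.
Q = 0.895 × 5.67×10⁻⁸ × 13.3 × 1.75×10^10 = 11800 W.

Q ≈ 11800 W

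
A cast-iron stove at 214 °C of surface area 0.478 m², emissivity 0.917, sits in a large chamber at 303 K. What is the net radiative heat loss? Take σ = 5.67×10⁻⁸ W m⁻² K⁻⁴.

Convert: 214 °C = 487 K.
Q = εσA(T⁴ − T_s⁴). T⁴ − T_s⁴ = (487)⁴ − (303)⁴ = 5.62×10^10 − 8.43×10^9 = 4.78×10^10 K⁴.
Q = 0.917 × 5.67×10⁻⁸ × 0.478 × 4.78×10^10 = 1190 W.

Q ≈ 1190 W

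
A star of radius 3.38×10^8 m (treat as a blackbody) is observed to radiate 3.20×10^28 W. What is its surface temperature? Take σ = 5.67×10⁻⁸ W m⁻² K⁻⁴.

A = 4πr² = 4π × (3.38×10^8)² = 1.44×10^18 m².
From P = σAT⁴, T = (P / σA)^(1/4) = (3.20×10^28 / (5.67×10⁻⁸ × 1.44×10^18))^(1/4).
T = (3.93×10^17)^(1/4) = 25000 K.

T ≈ 25000 K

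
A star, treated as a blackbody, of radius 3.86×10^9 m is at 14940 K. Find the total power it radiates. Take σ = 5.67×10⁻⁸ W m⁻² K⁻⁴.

A = 4πr² = 4π × (3.86×10^9)² = 1.87×10^20 m².
P = σAT⁴ = 5.67×10⁻⁸ × 1.87×10^20 × (14940)⁴ = 5.67×10⁻⁸ × 1.87×10^20 × 4.98×10^16.
P = 5.29×10^29 W.

P ≈ 5.29×10^29 W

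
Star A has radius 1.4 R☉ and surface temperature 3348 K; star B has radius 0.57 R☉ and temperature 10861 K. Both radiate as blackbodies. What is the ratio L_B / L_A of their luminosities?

L = 4πR²σT⁴ ∝ R²T⁴, so L_B/L_A = (0.57/1.4)² × (10861/3348)⁴ = 0.166 × 111 = 18.4.

L_B/L_A ≈ 18.4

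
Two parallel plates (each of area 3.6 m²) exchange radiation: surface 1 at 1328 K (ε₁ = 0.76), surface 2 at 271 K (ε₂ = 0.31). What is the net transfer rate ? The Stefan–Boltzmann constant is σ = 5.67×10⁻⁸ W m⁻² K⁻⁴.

Q ≈ 1.79×10^5 W

For two large parallel gray plates, q = σ(T₁⁴ − T₂⁴) / (1/ε₁ + 1/ε₂ − 1).
1/ε₁ + 1/ε₂ − 1 = 1/0.76 + 1/0.31 − 1 = 3.542.
T₁⁴ − T₂⁴ = 3.11×10^12 − 5.39×10^9 = 3.10×10^12 K⁴.
q = 5.67×10⁻⁸ × 3.10×10^12 / 3.542 = 49700 W/m².
Q = q·A = 49700 × 3.6 = 1.79×10^5 W.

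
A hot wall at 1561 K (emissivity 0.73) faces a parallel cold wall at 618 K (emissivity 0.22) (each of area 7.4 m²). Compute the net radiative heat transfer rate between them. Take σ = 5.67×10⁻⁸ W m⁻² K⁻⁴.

Q ≈ 4.94×10^5 W

For two large parallel gray plates, q = σ(T₁⁴ − T₂⁴) / (1/ε₁ + 1/ε₂ − 1).
1/ε₁ + 1/ε₂ − 1 = 1/0.73 + 1/0.22 − 1 = 4.915.
T₁⁴ − T₂⁴ = 5.94×10^12 − 1.46×10^11 = 5.79×10^12 K⁴.
q = 5.67×10⁻⁸ × 5.79×10^12 / 4.915 = 66800 W/m².
Q = q·A = 66800 × 7.4 = 4.94×10^5 W.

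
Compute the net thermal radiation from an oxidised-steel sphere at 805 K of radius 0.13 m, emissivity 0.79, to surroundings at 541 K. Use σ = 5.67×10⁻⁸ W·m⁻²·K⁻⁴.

A = 4πr² = 4π × (0.13)² = 0.212 m².
Q = εσA(T⁴ − T_s⁴). T⁴ − T_s⁴ = (805)⁴ − (541)⁴ = 4.20×10^11 − 8.57×10^10 = 3.34×10^11 K⁴.
Q = 0.79 × 5.67×10⁻⁸ × 0.212 × 3.34×10^11 = 3180 W.

Q ≈ 3180 W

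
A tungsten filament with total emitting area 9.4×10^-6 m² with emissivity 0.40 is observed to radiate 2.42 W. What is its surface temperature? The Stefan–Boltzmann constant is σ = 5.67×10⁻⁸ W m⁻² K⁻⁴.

From P = εσAT⁴, T = (P / εσA)^(1/4) = (2.42 / (0.40 × 5.67×10⁻⁸ × 9.40×10^-6))^(1/4).
T = (1.14×10^13)^(1/4) = 1840 K.

T ≈ 1840 K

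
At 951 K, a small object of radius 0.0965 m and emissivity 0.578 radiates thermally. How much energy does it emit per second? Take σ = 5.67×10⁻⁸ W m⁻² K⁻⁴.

A = 4πr² = 4π × (0.0965)² = 0.117 m².
P = εσAT⁴ = 0.578 × 5.67×10⁻⁸ × 0.117 × (951)⁴ = 0.578 × 5.67×10⁻⁸ × 0.117 × 8.18×10^11.
P = 3140 W.

P ≈ 3140 W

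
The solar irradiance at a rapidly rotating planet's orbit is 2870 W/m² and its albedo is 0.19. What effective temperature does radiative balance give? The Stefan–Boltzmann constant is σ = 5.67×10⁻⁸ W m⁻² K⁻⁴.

Power absorbed = (1−a)S·πR²; power emitted = 4πR²σT⁴. Equating and cancelling πR²:
T = ((1−a)S / 4σ)^(1/4) = (2320 / (4 × 5.67×10⁻⁸))^(1/4) = (1.03×10^10)^(1/4).
T = 318 K.

T ≈ 318 K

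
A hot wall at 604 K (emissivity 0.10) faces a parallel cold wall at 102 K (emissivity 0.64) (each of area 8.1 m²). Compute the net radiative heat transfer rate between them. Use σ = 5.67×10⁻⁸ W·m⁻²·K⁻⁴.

Q ≈ 5780 W

For two large parallel gray plates, q = σ(T₁⁴ − T₂⁴) / (1/ε₁ + 1/ε₂ − 1).
1/ε₁ + 1/ε₂ − 1 = 1/0.10 + 1/0.64 − 1 = 10.56.
T₁⁴ − T₂⁴ = 1.33×10^11 − 1.08×10^8 = 1.33×10^11 K⁴.
q = 5.67×10⁻⁸ × 1.33×10^11 / 10.56 = 714 W/m².
Q = q·A = 714 × 8.1 = 5780 W.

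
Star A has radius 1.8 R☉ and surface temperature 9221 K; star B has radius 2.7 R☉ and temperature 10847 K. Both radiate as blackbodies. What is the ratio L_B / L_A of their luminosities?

L_B/L_A ≈ 4.31

L = 4πR²σT⁴ ∝ R²T⁴, so L_B/L_A = (2.7/1.8)² × (10847/9221)⁴ = 2.25 × 1.91 = 4.31.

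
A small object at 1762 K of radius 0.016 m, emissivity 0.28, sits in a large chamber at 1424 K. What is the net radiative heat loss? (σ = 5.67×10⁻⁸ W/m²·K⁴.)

Q ≈ 282 W

A = 4πr² = 4π × (0.016)² = 3.22×10^-3 m².
Q = εσA(T⁴ − T_s⁴). T⁴ − T_s⁴ = (1762)⁴ − (1424)⁴ = 9.64×10^12 − 4.11×10^12 = 5.53×10^12 K⁴.
Q = 0.28 × 5.67×10⁻⁸ × 3.22×10^-3 × 5.53×10^12 = 282 W.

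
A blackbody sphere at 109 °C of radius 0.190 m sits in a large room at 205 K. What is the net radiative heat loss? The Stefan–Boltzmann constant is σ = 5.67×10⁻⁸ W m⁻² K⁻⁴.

A = 4πr² = 4π × (0.190)² = 0.454 m².
Convert: 109 °C = 382 K.
Q = σA(T⁴ − T_s⁴). T⁴ − T_s⁴ = (382)⁴ − (205)⁴ = 2.13×10^10 − 1.77×10^9 = 1.95×10^10 K⁴.
Q = 5.67×10⁻⁸ × 0.454 × 1.95×10^10 = 502 W.

Q ≈ 502 W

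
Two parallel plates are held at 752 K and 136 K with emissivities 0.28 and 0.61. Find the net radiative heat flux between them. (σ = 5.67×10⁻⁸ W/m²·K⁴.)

q ≈ 4300 W/m²

For two large parallel gray plates, q = σ(T₁⁴ − T₂⁴) / (1/ε₁ + 1/ε₂ − 1).
1/ε₁ + 1/ε₂ − 1 = 1/0.28 + 1/0.61 − 1 = 4.211.
T₁⁴ − T₂⁴ = 3.20×10^11 − 3.42×10^8 = 3.19×10^11 K⁴.
q = 5.67×10⁻⁸ × 3.19×10^11 / 4.211 = 4300 W/m².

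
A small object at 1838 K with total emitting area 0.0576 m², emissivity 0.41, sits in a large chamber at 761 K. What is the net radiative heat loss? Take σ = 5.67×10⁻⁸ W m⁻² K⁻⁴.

Q = εσA(T⁴ − T_s⁴). T⁴ − T_s⁴ = (1838)⁴ − (761)⁴ = 1.14×10^13 − 3.35×10^11 = 1.11×10^13 K⁴.
Q = 0.41 × 5.67×10⁻⁸ × 0.0576 × 1.11×10^13 = 14800 W.

Q ≈ 14800 W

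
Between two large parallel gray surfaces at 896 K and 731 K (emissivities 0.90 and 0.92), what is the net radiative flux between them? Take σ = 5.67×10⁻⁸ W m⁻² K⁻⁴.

For two large parallel gray plates, q = σ(T₁⁴ − T₂⁴) / (1/ε₁ + 1/ε₂ − 1).
1/ε₁ + 1/ε₂ − 1 = 1/0.90 + 1/0.92 − 1 = 1.198.
T₁⁴ − T₂⁴ = 6.45×10^11 − 2.86×10^11 = 3.59×10^11 K⁴.
q = 5.67×10⁻⁸ × 3.59×10^11 / 1.198 = 17000 W/m².

q ≈ 17000 W/m²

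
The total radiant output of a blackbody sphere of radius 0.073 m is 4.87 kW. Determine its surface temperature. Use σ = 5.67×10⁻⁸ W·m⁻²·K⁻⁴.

A = 4πr² = 4π × (0.073)² = 0.0670 m².
From P = σAT⁴, T = (P / σA)^(1/4) = (4870 / (5.67×10⁻⁸ × 0.0670))^(1/4).
T = (1.28×10^12)^(1/4) = 1060 K.

T ≈ 1060 K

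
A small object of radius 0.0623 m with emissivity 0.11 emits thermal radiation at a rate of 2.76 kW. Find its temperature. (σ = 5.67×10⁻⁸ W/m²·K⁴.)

T ≈ 1740 K

A = 4πr² = 4π × (0.0623)² = 0.0488 m².
From P = εσAT⁴, T = (P / εσA)^(1/4) = (2760 / (0.11 × 5.67×10⁻⁸ × 0.0488))^(1/4).
T = (9.07×10^12)^(1/4) = 1740 K.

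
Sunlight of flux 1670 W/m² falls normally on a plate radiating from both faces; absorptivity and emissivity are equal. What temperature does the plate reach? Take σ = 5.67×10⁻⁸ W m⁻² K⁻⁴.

T ≈ 348 K

Absorbed flux αS = emitted flux 2εσT⁴ per unit area; with α = ε this gives T = (S/2σ)^(1/4).
T = (1670 / (2 × 5.67×10⁻⁸))^(1/4) = (1.47×10^10)^(1/4).
T = 348 K.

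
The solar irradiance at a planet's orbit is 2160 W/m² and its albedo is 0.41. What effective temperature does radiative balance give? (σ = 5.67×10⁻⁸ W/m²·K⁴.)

T ≈ 274 K

Power absorbed = (1−a)S·πR²; power emitted = 4πR²σT⁴. Equating and cancelling πR²:
T = ((1−a)S / 4σ)^(1/4) = (1270 / (4 × 5.67×10⁻⁸))^(1/4) = (5.62×10^9)^(1/4).
T = 274 K.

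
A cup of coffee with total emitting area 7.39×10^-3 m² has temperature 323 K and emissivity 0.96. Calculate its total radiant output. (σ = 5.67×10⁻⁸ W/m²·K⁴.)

P ≈ 4.38 W

P = εσAT⁴ = 0.96 × 5.67×10⁻⁸ × 7.39×10^-3 × (323)⁴ = 0.96 × 5.67×10⁻⁸ × 7.39×10^-3 × 1.09×10^10.
P = 4.38 W.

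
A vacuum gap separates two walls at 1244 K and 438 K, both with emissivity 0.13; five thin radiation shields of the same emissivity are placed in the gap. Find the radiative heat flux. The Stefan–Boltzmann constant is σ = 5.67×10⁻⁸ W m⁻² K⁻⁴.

Each of the 6 gaps contributes resistance (2/ε − 1) = 2/0.13 − 1 = 14.38; total = 86.31.
q = σ(T₁⁴ − T₂⁴) / 86.31 = 5.67×10⁻⁸ × 2.36×10^12 / 86.31 = 1550 W/m².

q ≈ 1550 W/m²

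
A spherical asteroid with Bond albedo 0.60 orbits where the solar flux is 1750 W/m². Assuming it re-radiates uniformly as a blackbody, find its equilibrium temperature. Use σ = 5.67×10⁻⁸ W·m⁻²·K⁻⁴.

Power absorbed = (1−a)S·πR²; power emitted = 4πR²σT⁴. Equating and cancelling πR²:
T = ((1−a)S / 4σ)^(1/4) = (700 / (4 × 5.67×10⁻⁸))^(1/4) = (3.09×10^9)^(1/4).
T = 236 K.

T ≈ 236 K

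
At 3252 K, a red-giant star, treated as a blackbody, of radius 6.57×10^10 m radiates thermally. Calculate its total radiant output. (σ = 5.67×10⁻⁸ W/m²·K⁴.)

A = 4πr² = 4π × (6.57×10^10)² = 5.42×10^22 m².
P = σAT⁴ = 5.67×10⁻⁸ × 5.42×10^22 × (3252)⁴ = 5.67×10⁻⁸ × 5.42×10^22 × 1.12×10^14.
P = 3.44×10^29 W.

P ≈ 3.44×10^29 W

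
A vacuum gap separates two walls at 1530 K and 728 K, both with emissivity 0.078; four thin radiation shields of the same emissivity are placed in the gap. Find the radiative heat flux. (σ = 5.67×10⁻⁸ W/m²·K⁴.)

q ≈ 2390 W/m²

Each of the 5 gaps contributes resistance (2/ε − 1) = 2/0.078 − 1 = 24.64; total = 123.2.
q = σ(T₁⁴ − T₂⁴) / 123.2 = 5.67×10⁻⁸ × 5.20×10^12 / 123.2 = 2390 W/m².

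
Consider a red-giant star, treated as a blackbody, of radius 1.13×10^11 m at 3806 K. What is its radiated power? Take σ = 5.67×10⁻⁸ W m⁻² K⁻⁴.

A = 4πr² = 4π × (1.13×10^11)² = 1.60×10^23 m².
P = σAT⁴ = 5.67×10⁻⁸ × 1.60×10^23 × (3806)⁴ = 5.67×10⁻⁸ × 1.60×10^23 × 2.10×10^14.
P = 1.91×10^30 W.

P ≈ 1.91×10^30 W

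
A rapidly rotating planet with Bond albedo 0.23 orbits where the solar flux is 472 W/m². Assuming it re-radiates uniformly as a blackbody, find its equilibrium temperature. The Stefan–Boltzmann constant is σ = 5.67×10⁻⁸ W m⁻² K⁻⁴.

Power absorbed = (1−a)S·πR²; power emitted = 4πR²σT⁴. Equating and cancelling πR²:
T = ((1−a)S / 4σ)^(1/4) = (363 / (4 × 5.67×10⁻⁸))^(1/4) = (1.60×10^9)^(1/4).
T = 200 K.

T ≈ 200 K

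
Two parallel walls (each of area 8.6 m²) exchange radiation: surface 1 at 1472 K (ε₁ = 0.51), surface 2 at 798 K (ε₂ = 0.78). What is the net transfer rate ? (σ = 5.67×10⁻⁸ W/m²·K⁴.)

Q ≈ 9.33×10^5 W

For two large parallel gray plates, q = σ(T₁⁴ − T₂⁴) / (1/ε₁ + 1/ε₂ − 1).
1/ε₁ + 1/ε₂ − 1 = 1/0.51 + 1/0.78 − 1 = 2.243.
T₁⁴ − T₂⁴ = 4.69×10^12 − 4.06×10^11 = 4.29×10^12 K⁴.
q = 5.67×10⁻⁸ × 4.29×10^12 / 2.243 = 1.08×10^5 W/m².
Q = q·A = 1.08×10^5 × 8.6 = 9.33×10^5 W.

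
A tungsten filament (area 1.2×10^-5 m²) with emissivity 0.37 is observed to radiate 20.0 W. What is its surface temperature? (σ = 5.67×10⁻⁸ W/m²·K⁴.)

From P = εσAT⁴, T = (P / εσA)^(1/4) = (20.0 / (0.37 × 5.67×10⁻⁸ × 1.20×10^-5))^(1/4).
T = (7.94×10^13)^(1/4) = 2990 K.

T ≈ 2990 K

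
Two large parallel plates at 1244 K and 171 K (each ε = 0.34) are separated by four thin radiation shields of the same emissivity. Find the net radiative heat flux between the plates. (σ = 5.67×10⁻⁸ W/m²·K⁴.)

Each of the 5 gaps contributes resistance (2/ε − 1) = 2/0.34 − 1 = 4.882; total = 24.41.
q = σ(T₁⁴ − T₂⁴) / 24.41 = 5.67×10⁻⁸ × 2.39×10^12 / 24.41 = 5560 W/m².

q ≈ 5560 W/m²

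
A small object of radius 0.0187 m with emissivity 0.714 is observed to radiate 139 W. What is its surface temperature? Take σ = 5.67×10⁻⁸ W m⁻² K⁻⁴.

T ≈ 940 K

A = 4πr² = 4π × (0.0187)² = 4.39×10^-3 m².
From P = εσAT⁴, T = (P / εσA)^(1/4) = (139 / (0.714 × 5.67×10⁻⁸ × 4.39×10^-3))^(1/4).
T = (7.81×10^11)^(1/4) = 940 K.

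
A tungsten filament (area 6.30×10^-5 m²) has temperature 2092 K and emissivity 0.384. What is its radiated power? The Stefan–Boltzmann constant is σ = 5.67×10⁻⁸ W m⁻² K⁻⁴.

Stefan–Boltzmann: P = εσAT⁴ = 0.384 × 5.67×10⁻⁸ × 6.30×10^-5 × (2092)⁴ = 0.384 × 5.67×10⁻⁸ × 6.30×10^-5 × 1.92×10^13.
P = 26.3 W.

P ≈ 26.3 W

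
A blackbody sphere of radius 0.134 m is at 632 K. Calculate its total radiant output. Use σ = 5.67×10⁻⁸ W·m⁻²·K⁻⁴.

P ≈ 2040 W

A = 4πr² = 4π × (0.134)² = 0.226 m².
P = σAT⁴ = 5.67×10⁻⁸ × 0.226 × (632)⁴ = 5.67×10⁻⁸ × 0.226 × 1.60×10^11.
P = 2040 W.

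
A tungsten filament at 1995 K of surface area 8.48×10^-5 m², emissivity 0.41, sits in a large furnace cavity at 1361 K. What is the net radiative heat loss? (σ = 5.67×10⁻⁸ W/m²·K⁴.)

Q ≈ 24.5 W

Q = εσA(T⁴ − T_s⁴). T⁴ − T_s⁴ = (1995)⁴ − (1361)⁴ = 1.58×10^13 − 3.43×10^12 = 1.24×10^13 K⁴.
Q = 0.41 × 5.67×10⁻⁸ × 8.48×10^-5 × 1.24×10^13 = 24.5 W.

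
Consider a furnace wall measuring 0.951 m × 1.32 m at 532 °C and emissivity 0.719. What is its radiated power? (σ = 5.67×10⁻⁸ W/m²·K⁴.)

A = 0.951 × 1.32 = 1.26 m².
532 °C = 805 K.
Stefan–Boltzmann: P = εσAT⁴ = 0.719 × 5.67×10⁻⁸ × 1.26 × (805)⁴ = 0.719 × 5.67×10⁻⁸ × 1.26 × 4.20×10^11.
P = 21500 W.

P ≈ 21500 W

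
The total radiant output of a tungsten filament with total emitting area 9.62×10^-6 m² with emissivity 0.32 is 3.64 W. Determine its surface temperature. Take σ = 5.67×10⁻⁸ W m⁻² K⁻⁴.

From P = εσAT⁴, T = (P / εσA)^(1/4) = (3.64 / (0.32 × 5.67×10⁻⁸ × 9.62×10^-6))^(1/4).
T = (2.09×10^13)^(1/4) = 2140 K.

T ≈ 2140 K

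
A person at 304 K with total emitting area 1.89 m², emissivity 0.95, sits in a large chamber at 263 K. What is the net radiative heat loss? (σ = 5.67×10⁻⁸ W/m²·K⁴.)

Q ≈ 382 W

Q = εσA(T⁴ − T_s⁴). T⁴ − T_s⁴ = (304)⁴ − (263)⁴ = 8.54×10^9 − 4.78×10^9 = 3.76×10^9 K⁴.
Q = 0.95 × 5.67×10⁻⁸ × 1.89 × 3.76×10^9 = 382 W.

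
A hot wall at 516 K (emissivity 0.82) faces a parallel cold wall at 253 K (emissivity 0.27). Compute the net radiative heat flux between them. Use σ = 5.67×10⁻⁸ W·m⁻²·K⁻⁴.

For two large parallel gray plates, q = σ(T₁⁴ − T₂⁴) / (1/ε₁ + 1/ε₂ − 1).
1/ε₁ + 1/ε₂ − 1 = 1/0.82 + 1/0.27 − 1 = 3.923.
T₁⁴ − T₂⁴ = 7.09×10^10 − 4.10×10^9 = 6.68×10^10 K⁴.
q = 5.67×10⁻⁸ × 6.68×10^10 / 3.923 = 965 W/m².

q ≈ 965 W/m²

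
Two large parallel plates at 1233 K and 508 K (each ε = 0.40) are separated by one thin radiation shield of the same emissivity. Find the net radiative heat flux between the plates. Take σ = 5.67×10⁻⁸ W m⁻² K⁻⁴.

Each of the 2 gaps contributes resistance (2/ε − 1) = 2/0.40 − 1 = 4.000; total = 8.000.
q = σ(T₁⁴ − T₂⁴) / 8.000 = 5.67×10⁻⁸ × 2.24×10^12 / 8.000 = 15900 W/m².

q ≈ 15900 W/m²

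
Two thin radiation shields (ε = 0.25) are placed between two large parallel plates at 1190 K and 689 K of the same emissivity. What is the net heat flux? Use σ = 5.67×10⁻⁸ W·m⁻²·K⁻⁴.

Each of the 3 gaps contributes resistance (2/ε − 1) = 2/0.25 − 1 = 7.000; total = 21.00.
q = σ(T₁⁴ − T₂⁴) / 21.00 = 5.67×10⁻⁸ × 1.78×10^12 / 21.00 = 4810 W/m².

q ≈ 4810 W/m²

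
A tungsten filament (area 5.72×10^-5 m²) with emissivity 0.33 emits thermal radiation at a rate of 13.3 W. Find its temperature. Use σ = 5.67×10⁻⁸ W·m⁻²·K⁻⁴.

T ≈ 1880 K

From P = εσAT⁴, T = (P / εσA)^(1/4) = (13.3 / (0.33 × 5.67×10⁻⁸ × 5.72×10^-5))^(1/4).
T = (1.24×10^13)^(1/4) = 1880 K.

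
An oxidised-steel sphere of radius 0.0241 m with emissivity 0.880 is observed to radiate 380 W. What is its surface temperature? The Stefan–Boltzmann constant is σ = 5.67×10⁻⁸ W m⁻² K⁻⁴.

A = 4πr² = 4π × (0.0241)² = 7.30×10^-3 m².
From P = εσAT⁴, T = (P / εσA)^(1/4) = (380 / (0.880 × 5.67×10⁻⁸ × 7.30×10^-3))^(1/4).
T = (1.04×10^12)^(1/4) = 1010 K.

T ≈ 1010 K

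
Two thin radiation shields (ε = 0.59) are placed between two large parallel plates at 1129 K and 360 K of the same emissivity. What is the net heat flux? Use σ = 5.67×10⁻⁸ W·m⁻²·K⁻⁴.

q ≈ 12700 W/m²

Each of the 3 gaps contributes resistance (2/ε − 1) = 2/0.59 − 1 = 2.390; total = 7.169.
q = σ(T₁⁴ − T₂⁴) / 7.169 = 5.67×10⁻⁸ × 1.61×10^12 / 7.169 = 12700 W/m².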